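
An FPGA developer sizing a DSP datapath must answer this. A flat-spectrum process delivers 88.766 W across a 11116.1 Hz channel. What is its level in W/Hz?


Power spectral density:
PSD = P / BW
    = 88.766 / 11116.1
    = 0.00798535 W/Hz

0.00798535 W/Hz


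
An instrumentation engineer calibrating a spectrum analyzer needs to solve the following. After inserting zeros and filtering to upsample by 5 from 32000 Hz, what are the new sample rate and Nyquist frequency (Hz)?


Step 1 — output sample rate after interpolation by L:
fs_out = L * fs_in = 5 * 32000 = 160000 Hz

Step 2 — Nyquist frequency of the output stream:
f_Nyq = fs_out / 2 = 160000 / 2 = 80000.0 Hz

fs_out = 160000 Hz; f_Nyquist = 80000.0 Hz


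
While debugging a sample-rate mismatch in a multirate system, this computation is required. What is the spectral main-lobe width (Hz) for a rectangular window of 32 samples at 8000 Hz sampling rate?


Main lobe width for a rectangular window:
Width = 2 * fs / N
      = 2 * 8000 / 32
      = 16000 / 32
      = 500.0 Hz

500.0 Hz


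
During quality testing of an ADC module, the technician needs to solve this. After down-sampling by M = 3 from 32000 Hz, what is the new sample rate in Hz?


Decimation reduces the sample rate:
fs_out = fs_in / M
       = 32000 / 3
       = 10666.6667 Hz

10666.6667 Hz


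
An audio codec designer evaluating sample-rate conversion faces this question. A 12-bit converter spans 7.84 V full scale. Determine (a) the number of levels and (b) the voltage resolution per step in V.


Step 1 — number of quantization levels:
L = 2^N = 2^12 = 4096

Step 2 — LSB step size:
delta = Vfs / L
      = 7.84 / 4096
      = 0.00191406 V

Levels = 4096; step size = 0.00191406 V


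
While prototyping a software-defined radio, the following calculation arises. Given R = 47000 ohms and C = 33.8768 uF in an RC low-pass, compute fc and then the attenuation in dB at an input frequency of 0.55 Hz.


Step 1 — cutoff frequency:
fc = 1 / (2*pi*R*C)
C = 33.8768 uF = 3.38768e-05 F
fc = 1 / (2*pi*47000*3.38768e-05)
   = 0.0999585 Hz

Step 2 — magnitude at f = 0.55 Hz:
|H(f)| = 1 / sqrt(1 + (f/fc)^2)
f/fc = 0.55 / 0.0999585 = 5.502283
|H| = 1 / sqrt(1 + 30.275118) = 0.1788136
|H|_dB = 20*log10(0.1788136) = -14.95 dB

fc = 0.0999585 Hz; |H(0.55 Hz)| = -14.95 dB


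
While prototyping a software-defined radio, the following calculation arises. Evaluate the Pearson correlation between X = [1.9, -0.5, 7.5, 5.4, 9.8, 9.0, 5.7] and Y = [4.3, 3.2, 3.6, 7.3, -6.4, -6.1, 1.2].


Pearson correlation coefficient (population):
r = cov(X,Y) / (std(X) * std(Y))
Mean X = 5.5429, Mean Y = 1.0143
Cov(X,Y) = -11.020612
Std(X) = 3.458677, Std(Y) = 4.890057
r = -0.6516

-0.6516


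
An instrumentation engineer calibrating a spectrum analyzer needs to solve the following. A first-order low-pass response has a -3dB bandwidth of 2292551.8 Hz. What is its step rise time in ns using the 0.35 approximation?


Rise time from bandwidth relationship:
tr = 0.35 / BW
   = 0.35 / 2292551.8
   = 1.526683061e-07 s
   = 152.6683 ns

152.6683 ns


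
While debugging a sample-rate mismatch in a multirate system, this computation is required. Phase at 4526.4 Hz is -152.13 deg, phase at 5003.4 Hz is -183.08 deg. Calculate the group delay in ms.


Group delay from phase difference:
tau = -d(phi)/d(omega)
d(phi) = -30.95 deg = -0.540179 rad
d(omega) = 2*pi*(5003.4 - 4526.4) = 2997.0794 rad/s
tau = -(-0.540179) / 2997.0794
    = 0.1802 ms

0.1802 ms


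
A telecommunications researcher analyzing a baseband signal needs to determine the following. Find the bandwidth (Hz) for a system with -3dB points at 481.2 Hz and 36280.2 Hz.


Bandwidth is the difference of -3dB frequencies:
BW = f_high - f_low
   = 36280.2 - 481.2
   = 35799.0 Hz

35799.0 Hz


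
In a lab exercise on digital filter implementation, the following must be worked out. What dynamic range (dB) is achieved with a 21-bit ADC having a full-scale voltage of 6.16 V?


Dynamic range from full-scale to LSB:
V_min = V_max / 2^bits = 6.16 / 2^21
DR = 20 * log10(V_max / V_min)
   = 20 * log10(2^21)
   = 20 * 21 * log10(2)
   = 126.43 dB

126.43 dB


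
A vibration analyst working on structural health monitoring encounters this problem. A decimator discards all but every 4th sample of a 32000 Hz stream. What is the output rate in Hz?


Decimation reduces the sample rate:
fs_out = fs_in / M
       = 32000 / 4
       = 8000.0 Hz

8000.0 Hz


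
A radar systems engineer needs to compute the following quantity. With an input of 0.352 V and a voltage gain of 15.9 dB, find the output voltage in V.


Output voltage from dB gain:
V_out = V_in * 10^(gain_dB / 20)
      = 0.352 * 10^(15.9 / 20)
      = 0.352 * 6.237348
      = 2.1955 V

2.1955 V


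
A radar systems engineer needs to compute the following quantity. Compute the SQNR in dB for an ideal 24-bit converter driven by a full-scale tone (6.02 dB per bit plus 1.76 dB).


Theoretical SNR for a full-scale sinusoid:
SNR = 6.02 * N + 1.76
    = 6.02 * 24 + 1.76
    = 144.48 + 1.76
    = 146.24 dB

146.24 dB


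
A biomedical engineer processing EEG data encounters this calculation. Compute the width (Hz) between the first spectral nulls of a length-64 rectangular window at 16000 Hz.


Main lobe width for a rectangular window:
Width = 2 * fs / N
      = 2 * 16000 / 64
      = 32000 / 64
      = 500.0 Hz

500.0 Hz


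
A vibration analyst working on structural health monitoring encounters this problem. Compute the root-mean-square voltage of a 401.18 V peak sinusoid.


RMS voltage for a sinusoidal waveform:
V_rms = V_peak / sqrt(2)
      = 401.18 / 1.414214
      = 283.677 V

283.677 V


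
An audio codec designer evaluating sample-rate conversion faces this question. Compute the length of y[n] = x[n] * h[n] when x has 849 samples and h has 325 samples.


Linear convolution output length:
L = N + M - 1
  = 849 + 325 - 1
  = 1173 samples

1173


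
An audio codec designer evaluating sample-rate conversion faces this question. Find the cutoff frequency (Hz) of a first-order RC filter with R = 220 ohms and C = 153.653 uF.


Cutoff frequency of a first-order RC filter:
fc = 1 / (2 * pi * R * C)
C = 153.653 uF = 0.000153653 F
fc = 1 / (2 * pi * 220 * 0.000153653)
   = 1 / 0.21239465984089
   = 4.708216 Hz

4.708216 Hz


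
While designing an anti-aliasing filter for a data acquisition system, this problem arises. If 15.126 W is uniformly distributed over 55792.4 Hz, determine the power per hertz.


Power spectral density:
PSD = P / BW
    = 15.126 / 55792.4
    = 0.00027111 W/Hz

0.00027111 W/Hz


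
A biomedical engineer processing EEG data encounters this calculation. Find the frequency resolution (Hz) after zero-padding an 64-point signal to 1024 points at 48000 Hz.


Frequency resolution after zero-padding:
N_padded = 64 * 16 = 1024
df = fs / N_padded
   = 48000 / 1024
   = 46.875 Hz

46.875 Hz


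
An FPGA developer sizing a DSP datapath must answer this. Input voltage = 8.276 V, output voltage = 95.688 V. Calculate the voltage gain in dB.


Voltage gain in dB:
G = 20 * log10(Vout / Vin)
  = 20 * log10(95.688 / 8.276)
  = 20 * log10(11.562107)
  = 20 * 1.063037
  = 21.26 dB

21.26 dB


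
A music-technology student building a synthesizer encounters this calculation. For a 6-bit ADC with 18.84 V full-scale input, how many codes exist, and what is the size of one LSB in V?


Step 1 — number of quantization levels:
L = 2^N = 2^6 = 64

Step 2 — LSB step size:
delta = Vfs / L
      = 18.84 / 64
      = 0.294375 V

Levels = 64; step size = 0.294375 V


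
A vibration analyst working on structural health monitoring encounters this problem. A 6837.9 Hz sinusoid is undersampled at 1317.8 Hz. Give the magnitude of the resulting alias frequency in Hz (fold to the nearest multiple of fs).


Compute the nearest integer multiple of fs to the signal:
n = round(6837.9 / 1317.8) = 5
f_alias = |6837.9 - 5 * 1317.8|
        = |6837.9 - 6589.0|
        = 248.9 Hz

248.9


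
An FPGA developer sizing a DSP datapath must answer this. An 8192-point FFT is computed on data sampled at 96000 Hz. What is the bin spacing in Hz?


DFT frequency resolution:
df = fs / N
   = 96000 / 8192
   = 11.7188 Hz

11.7188 Hz


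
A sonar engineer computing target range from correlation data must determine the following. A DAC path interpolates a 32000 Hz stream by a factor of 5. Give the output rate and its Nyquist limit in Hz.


Step 1 — output sample rate after interpolation by L:
fs_out = L * fs_in = 5 * 32000 = 160000 Hz

Step 2 — Nyquist frequency of the output stream:
f_Nyq = fs_out / 2 = 160000 / 2 = 80000.0 Hz

fs_out = 160000 Hz; f_Nyquist = 80000.0 Hz


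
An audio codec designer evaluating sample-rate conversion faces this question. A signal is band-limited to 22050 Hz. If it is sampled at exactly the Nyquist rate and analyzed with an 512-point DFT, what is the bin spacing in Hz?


Step 1 — Nyquist sampling rate:
fs = 2 * fmax = 2 * 22050 = 44100 Hz

Step 2 — DFT bin spacing:
df = fs / N = 44100 / 512 = 86.1328 Hz

86.1328 Hz


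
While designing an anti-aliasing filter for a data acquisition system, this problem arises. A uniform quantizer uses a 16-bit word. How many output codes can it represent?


Number of quantization levels = 2^N
= 2^16
= 65536

65536


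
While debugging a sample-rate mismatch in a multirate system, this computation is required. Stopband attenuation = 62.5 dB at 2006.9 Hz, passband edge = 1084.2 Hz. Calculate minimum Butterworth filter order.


Butterworth filter order formula:
n = log10(10^(A/10) - 1) / (2 * log10(f_stop/f_pass))
10^(62.5/10) - 1 = 1778278.41
f_stop/f_pass = 2006.9 / 1084.2 = 1.851
n = 11.6859 -> ceil = 12

12


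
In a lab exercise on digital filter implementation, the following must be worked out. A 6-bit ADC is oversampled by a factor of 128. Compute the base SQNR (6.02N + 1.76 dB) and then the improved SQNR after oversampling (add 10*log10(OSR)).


Step 1 — baseline SQNR at Nyquist:
SQNR_base = 6.02*N + 1.76
          = 6.02*6 + 1.76
          = 37.88 dB

Step 2 — oversampling processing gain:
G = 10*log10(OSR) = 10*log10(128) = 21.07 dB

Step 3 — total:
SQNR_total = 37.88 + 21.07 = 58.95 dB

Base SQNR = 37.88 dB; oversampled SQNR = 58.95 dB


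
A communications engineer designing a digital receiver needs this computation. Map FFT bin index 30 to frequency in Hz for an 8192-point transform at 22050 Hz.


Frequency of DFT bin k:
f_k = k * fs / N
    = 30 * 22050 / 8192
    = 661500 / 8192
    = 80.75 Hz

80.75 Hz


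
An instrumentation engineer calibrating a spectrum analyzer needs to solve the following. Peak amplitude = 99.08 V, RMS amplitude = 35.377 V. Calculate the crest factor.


Crest factor is the ratio of peak to RMS:
CF = V_peak / V_rms
   = 99.08 / 35.377
   = 2.8007

2.8007


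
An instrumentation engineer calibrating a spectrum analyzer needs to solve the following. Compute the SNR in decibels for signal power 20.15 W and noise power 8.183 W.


SNR in decibels:
SNR = 10 * log10(Ps / Pn)
    = 10 * log10(20.15 / 8.183)
    = 10 * log10(2.4624)
    = 10 * 0.3914
    = 3.91 dB

3.91 dB


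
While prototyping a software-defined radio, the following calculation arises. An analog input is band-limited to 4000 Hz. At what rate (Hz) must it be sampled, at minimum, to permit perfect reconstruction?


The Nyquist rate is twice the maximum frequency component.
fs_min = 2 * fmax
      = 2 * 4000
      = 8000 Hz

8000


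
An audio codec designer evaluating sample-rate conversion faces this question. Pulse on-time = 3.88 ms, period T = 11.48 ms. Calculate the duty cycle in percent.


Duty cycle as a percentage:
DC = (t_on / T) * 100
   = (3.88 / 11.48) * 100
   = 0.337979 * 100
   = 33.8 %

33.8 %


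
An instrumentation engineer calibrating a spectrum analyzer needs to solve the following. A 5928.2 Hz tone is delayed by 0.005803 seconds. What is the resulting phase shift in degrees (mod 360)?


Phase shift from frequency and time delay:
phi = 360 * f * t_delay
    = 360 * 5928.2 * 0.005803
    = 12384.48 degrees
    mod 360 = 144.48 degrees

144.48 degrees


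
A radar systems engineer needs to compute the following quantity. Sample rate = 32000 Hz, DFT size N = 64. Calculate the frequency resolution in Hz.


DFT frequency resolution:
df = fs / N
   = 32000 / 64
   = 500.0 Hz

500.0 Hz


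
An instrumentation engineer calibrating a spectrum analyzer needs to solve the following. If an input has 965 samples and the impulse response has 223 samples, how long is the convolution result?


Linear convolution output length:
L = N + M - 1
  = 965 + 223 - 1
  = 1187 samples

1187


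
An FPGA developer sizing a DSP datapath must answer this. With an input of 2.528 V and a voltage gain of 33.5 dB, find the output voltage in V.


Output voltage from dB gain:
V_out = V_in * 10^(gain_dB / 20)
      = 2.528 * 10^(33.5 / 20)
      = 2.528 * 47.315126
      = 119.6126 V

119.6126 V


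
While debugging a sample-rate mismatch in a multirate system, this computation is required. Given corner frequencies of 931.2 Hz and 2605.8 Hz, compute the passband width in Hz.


Bandwidth is the difference of -3dB frequencies:
BW = f_high - f_low
   = 2605.8 - 931.2
   = 1674.6 Hz

1674.6 Hz


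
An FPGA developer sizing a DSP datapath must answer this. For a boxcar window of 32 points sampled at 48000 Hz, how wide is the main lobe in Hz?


Main lobe width for a rectangular window:
Width = 2 * fs / N
      = 2 * 48000 / 32
      = 96000 / 32
      = 3000.0 Hz

3000.0 Hz


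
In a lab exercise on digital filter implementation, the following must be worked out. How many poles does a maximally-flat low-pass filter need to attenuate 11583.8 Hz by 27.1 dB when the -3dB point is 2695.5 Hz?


Butterworth filter order formula:
n = log10(10^(A/10) - 1) / (2 * log10(f_stop/f_pass))
10^(27.1/10) - 1 = 511.8614
f_stop/f_pass = 11583.8 / 2695.5 = 4.2975
n = 2.1392 -> ceil = 3

3


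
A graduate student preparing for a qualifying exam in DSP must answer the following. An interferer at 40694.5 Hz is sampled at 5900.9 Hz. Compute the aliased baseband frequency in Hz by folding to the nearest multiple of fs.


Compute the nearest integer multiple of fs to the signal:
n = round(40694.5 / 5900.9) = 7
f_alias = |40694.5 - 7 * 5900.9|
        = |40694.5 - 41306.3|
        = 611.8 Hz

611.8


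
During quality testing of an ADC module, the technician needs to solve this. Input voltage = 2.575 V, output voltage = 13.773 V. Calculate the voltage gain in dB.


Voltage gain in dB:
G = 20 * log10(Vout / Vin)
  = 20 * log10(13.773 / 2.575)
  = 20 * log10(5.348738)
  = 20 * 0.728251
  = 14.57 dB

14.57 dB


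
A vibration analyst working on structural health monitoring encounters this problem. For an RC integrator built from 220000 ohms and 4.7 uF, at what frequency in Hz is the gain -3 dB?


Cutoff frequency of a first-order RC filter:
fc = 1 / (2 * pi * R * C)
C = 4.7 uF = 4.7e-06 F
fc = 1 / (2 * pi * 220000 * 4.7e-06)
   = 1 / 6.4968136076237
   = 0.153922 Hz

0.153922 Hz


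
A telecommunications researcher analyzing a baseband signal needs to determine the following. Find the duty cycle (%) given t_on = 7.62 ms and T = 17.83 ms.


Duty cycle as a percentage:
DC = (t_on / T) * 100
   = (7.62 / 17.83) * 100
   = 0.42737 * 100
   = 42.74 %

42.74 %


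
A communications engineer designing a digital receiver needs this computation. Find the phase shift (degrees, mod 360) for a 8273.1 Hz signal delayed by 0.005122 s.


Phase shift from frequency and time delay:
phi = 360 * f * t_delay
    = 360 * 8273.1 * 0.005122
    = 15254.93 degrees
    mod 360 = 134.93 degrees

134.93 degrees


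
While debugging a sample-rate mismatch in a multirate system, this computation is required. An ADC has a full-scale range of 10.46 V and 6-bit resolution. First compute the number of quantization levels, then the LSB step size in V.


Step 1 — number of quantization levels:
L = 2^N = 2^6 = 64

Step 2 — LSB step size:
delta = Vfs / L
      = 10.46 / 64
      = 0.1634375 V

Levels = 64; step size = 0.1634375 V


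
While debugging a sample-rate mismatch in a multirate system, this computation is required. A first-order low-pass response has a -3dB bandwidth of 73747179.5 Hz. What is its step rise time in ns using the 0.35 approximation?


Rise time from bandwidth relationship:
tr = 0.35 / BW
   = 0.35 / 73747179.5
   = 4.745944216e-09 s
   = 4.7459 ns

4.7459 ns


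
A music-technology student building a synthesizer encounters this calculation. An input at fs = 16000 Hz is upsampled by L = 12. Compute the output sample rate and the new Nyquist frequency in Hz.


Step 1 — output sample rate after interpolation by L:
fs_out = L * fs_in = 12 * 16000 = 192000 Hz

Step 2 — Nyquist frequency of the output stream:
f_Nyq = fs_out / 2 = 192000 / 2 = 96000.0 Hz

fs_out = 192000 Hz; f_Nyquist = 96000.0 Hz


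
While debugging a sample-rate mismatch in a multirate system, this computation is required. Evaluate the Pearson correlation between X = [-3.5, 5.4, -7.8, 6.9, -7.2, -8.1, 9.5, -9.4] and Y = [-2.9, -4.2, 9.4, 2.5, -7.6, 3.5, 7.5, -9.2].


Pearson correlation coefficient (population):
r = cov(X,Y) / (std(X) * std(Y))
Mean X = -1.775, Mean Y = -0.125
Cov(X,Y) = 14.215625
Std(X) = 7.251853, Std(Y) = 6.436565
r = 0.3046

0.3046


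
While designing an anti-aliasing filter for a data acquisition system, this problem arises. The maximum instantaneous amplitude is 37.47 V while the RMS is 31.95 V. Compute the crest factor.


Crest factor is the ratio of peak to RMS:
CF = V_peak / V_rms
   = 37.47 / 31.95
   = 1.1728

1.1728


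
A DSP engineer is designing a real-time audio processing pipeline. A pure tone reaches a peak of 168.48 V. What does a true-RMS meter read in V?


RMS voltage for a sinusoidal waveform:
V_rms = V_peak / sqrt(2)
      = 168.48 / 1.414214
      = 119.133 V

119.133 V


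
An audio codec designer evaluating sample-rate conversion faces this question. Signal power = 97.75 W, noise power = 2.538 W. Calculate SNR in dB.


SNR in decibels:
SNR = 10 * log10(Ps / Pn)
    = 10 * log10(97.75 / 2.538)
    = 10 * log10(38.5146)
    = 10 * 1.5856
    = 15.86 dB

15.86 dB


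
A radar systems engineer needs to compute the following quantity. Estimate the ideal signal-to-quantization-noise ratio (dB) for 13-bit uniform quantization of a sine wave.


Theoretical SNR for a full-scale sinusoid:
SNR = 6.02 * N + 1.76
    = 6.02 * 13 + 1.76
    = 78.26 + 1.76
    = 80.02 dB

80.02 dB


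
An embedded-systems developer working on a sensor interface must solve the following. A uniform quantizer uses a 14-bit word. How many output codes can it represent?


Number of quantization levels = 2^N
= 2^14
= 16384

16384


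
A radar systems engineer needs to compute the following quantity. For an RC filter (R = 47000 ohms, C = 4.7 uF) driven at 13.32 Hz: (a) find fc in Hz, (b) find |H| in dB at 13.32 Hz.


Step 1 — cutoff frequency:
fc = 1 / (2*pi*R*C)
C = 4.7 uF = 4.7e-06 F
fc = 1 / (2*pi*47000*4.7e-06)
   = 0.720484 Hz

Step 2 — magnitude at f = 13.32 Hz:
|H(f)| = 1 / sqrt(1 + (f/fc)^2)
f/fc = 13.32 / 0.720484 = 18.487572
|H| = 1 / sqrt(1 + 341.790318) = 0.0540114
|H|_dB = 20*log10(0.0540114) = -25.35 dB

fc = 0.720484 Hz; |H(13.32 Hz)| = -25.35 dB


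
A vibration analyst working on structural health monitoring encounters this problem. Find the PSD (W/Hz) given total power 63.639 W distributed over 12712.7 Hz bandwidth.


Power spectral density:
PSD = P / BW
    = 63.639 / 12712.7
    = 0.00500594 W/Hz

0.00500594 W/Hz


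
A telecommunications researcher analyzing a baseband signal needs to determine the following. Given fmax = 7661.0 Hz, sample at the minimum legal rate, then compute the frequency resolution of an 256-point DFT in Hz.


Step 1 — Nyquist sampling rate:
fs = 2 * fmax = 2 * 7661.0 = 15322.0 Hz

Step 2 — DFT bin spacing:
df = fs / N = 15322.0 / 256 = 59.8516 Hz

59.8516 Hz


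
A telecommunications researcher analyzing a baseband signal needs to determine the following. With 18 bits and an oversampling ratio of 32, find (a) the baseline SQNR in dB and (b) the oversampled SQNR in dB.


Step 1 — baseline SQNR at Nyquist:
SQNR_base = 6.02*N + 1.76
          = 6.02*18 + 1.76
          = 110.12 dB

Step 2 — oversampling processing gain:
G = 10*log10(OSR) = 10*log10(32) = 15.05 dB

Step 3 — total:
SQNR_total = 110.12 + 15.05 = 125.17 dB

Base SQNR = 110.12 dB; oversampled SQNR = 125.17 dB


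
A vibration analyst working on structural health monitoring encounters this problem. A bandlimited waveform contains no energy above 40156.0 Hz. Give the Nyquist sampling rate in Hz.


The Nyquist rate is twice the maximum frequency component.
fs_min = 2 * fmax
      = 2 * 40156.0
      = 80312.0 Hz

80312.0


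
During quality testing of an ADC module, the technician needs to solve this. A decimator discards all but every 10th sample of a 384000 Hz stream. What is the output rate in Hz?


Decimation reduces the sample rate:
fs_out = fs_in / M
       = 384000 / 10
       = 38400.0 Hz

38400.0 Hz


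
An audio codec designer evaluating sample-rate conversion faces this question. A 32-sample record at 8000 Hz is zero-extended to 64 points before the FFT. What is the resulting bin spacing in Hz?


Frequency resolution after zero-padding:
N_padded = 32 * 2 = 64
df = fs / N_padded
   = 8000 / 64
   = 125.0 Hz

125.0 Hz


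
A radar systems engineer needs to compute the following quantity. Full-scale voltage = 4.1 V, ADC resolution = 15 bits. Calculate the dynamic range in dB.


Dynamic range from full-scale to LSB:
V_min = V_max / 2^bits = 4.1 / 2^15
DR = 20 * log10(V_max / V_min)
   = 20 * log10(2^15)
   = 20 * 15 * log10(2)
   = 90.31 dB

90.31 dB


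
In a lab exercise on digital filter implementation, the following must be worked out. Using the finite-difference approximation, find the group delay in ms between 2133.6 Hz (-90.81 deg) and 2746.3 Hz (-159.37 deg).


Group delay from phase difference:
tau = -d(phi)/d(omega)
d(phi) = -68.56 deg = -1.196598 rad
d(omega) = 2*pi*(2746.3 - 2133.6) = 3849.7076 rad/s
tau = -(-1.196598) / 3849.7076
    = 0.3108 ms

0.3108 ms


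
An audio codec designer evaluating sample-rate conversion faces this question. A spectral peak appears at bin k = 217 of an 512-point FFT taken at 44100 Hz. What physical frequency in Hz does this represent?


Frequency of DFT bin k:
f_k = k * fs / N
    = 217 * 44100 / 512
    = 9569700 / 512
    = 18690.82 Hz

18690.82 Hz


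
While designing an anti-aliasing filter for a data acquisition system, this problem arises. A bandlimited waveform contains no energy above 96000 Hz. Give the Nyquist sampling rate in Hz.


The Nyquist rate is twice the maximum frequency component.
fs_min = 2 * fmax
      = 2 * 96000
      = 192000 Hz

192000


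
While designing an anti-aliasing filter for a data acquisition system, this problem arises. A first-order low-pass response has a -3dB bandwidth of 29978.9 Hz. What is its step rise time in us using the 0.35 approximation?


Rise time from bandwidth relationship:
tr = 0.35 / BW
   = 0.35 / 29978.9
   = 1.1674878e-05 s
   = 11.6749 us

11.6749 us


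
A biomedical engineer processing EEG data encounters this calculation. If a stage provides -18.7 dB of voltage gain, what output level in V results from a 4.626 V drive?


Output voltage from dB gain:
V_out = V_in * 10^(gain_dB / 20)
      = 4.626 * 10^(-18.7 / 20)
      = 4.626 * 0.116145
      = 0.5373 V

0.5373 V


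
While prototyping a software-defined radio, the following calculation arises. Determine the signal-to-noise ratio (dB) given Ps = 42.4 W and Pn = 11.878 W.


SNR in decibels:
SNR = 10 * log10(Ps / Pn)
    = 10 * log10(42.4 / 11.878)
    = 10 * log10(3.5696)
    = 10 * 0.5526
    = 5.53 dB

5.53 dB


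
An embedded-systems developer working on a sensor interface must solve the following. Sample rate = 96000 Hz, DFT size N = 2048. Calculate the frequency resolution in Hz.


DFT frequency resolution:
df = fs / N
   = 96000 / 2048
   = 46.875 Hz

46.875 Hz


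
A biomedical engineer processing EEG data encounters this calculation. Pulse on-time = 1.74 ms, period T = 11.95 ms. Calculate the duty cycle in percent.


Duty cycle as a percentage:
DC = (t_on / T) * 100
   = (1.74 / 11.95) * 100
   = 0.145607 * 100
   = 14.56 %

14.56 %


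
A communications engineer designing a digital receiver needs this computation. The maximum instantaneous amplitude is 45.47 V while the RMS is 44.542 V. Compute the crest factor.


Crest factor is the ratio of peak to RMS:
CF = V_peak / V_rms
   = 45.47 / 44.542
   = 1.0208

1.0208


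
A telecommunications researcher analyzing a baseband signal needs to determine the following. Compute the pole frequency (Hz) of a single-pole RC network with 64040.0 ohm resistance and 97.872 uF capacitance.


Cutoff frequency of a first-order RC filter:
fc = 1 / (2 * pi * R * C)
C = 97.872 uF = 9.7872e-05 F
fc = 1 / (2 * pi * 64040.0 * 9.7872e-05)
   = 1 / 39.381264309089
   = 0.025393 Hz

0.025393 Hz


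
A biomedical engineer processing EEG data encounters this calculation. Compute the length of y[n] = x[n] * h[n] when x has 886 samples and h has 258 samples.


Linear convolution output length:
L = N + M - 1
  = 886 + 258 - 1
  = 1143 samples

1143


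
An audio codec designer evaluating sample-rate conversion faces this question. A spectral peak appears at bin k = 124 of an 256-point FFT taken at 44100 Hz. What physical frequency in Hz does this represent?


Frequency of DFT bin k:
f_k = k * fs / N
    = 124 * 44100 / 256
    = 5468400 / 256
    = 21360.938 Hz

21360.938 Hz


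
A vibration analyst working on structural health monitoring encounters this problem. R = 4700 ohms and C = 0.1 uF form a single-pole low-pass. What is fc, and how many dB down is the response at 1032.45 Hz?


Step 1 — cutoff frequency:
fc = 1 / (2*pi*R*C)
C = 0.1 uF = 1e-07 F
fc = 1 / (2*pi*4700*1e-07)
   = 338.628 Hz

Step 2 — magnitude at f = 1032.45 Hz:
|H(f)| = 1 / sqrt(1 + (f/fc)^2)
f/fc = 1032.45 / 338.628 = 3.048921
|H| = 1 / sqrt(1 + 9.295919) = 0.3116502
|H|_dB = 20*log10(0.3116502) = -10.13 dB

fc = 338.628 Hz; |H(1032.45 Hz)| = -10.13 dB


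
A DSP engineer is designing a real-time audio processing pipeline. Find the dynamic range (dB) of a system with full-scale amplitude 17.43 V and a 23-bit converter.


Dynamic range from full-scale to LSB:
V_min = V_max / 2^bits = 17.43 / 2^23
DR = 20 * log10(V_max / V_min)
   = 20 * log10(2^23)
   = 20 * 23 * log10(2)
   = 138.47 dB

138.47 dB


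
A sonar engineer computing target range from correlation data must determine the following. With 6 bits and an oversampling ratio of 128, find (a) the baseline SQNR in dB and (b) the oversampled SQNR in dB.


Step 1 — baseline SQNR at Nyquist:
SQNR_base = 6.02*N + 1.76
          = 6.02*6 + 1.76
          = 37.88 dB

Step 2 — oversampling processing gain:
G = 10*log10(OSR) = 10*log10(128) = 21.07 dB

Step 3 — total:
SQNR_total = 37.88 + 21.07 = 58.95 dB

Base SQNR = 37.88 dB; oversampled SQNR = 58.95 dB


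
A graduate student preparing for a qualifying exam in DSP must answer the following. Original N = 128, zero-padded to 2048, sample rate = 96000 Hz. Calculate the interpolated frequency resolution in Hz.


Frequency resolution after zero-padding:
N_padded = 128 * 16 = 2048
df = fs / N_padded
   = 96000 / 2048
   = 46.875 Hz

46.875 Hz


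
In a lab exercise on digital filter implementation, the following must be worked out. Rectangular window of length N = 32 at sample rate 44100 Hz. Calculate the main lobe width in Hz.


Main lobe width for a rectangular window:
Width = 2 * fs / N
      = 2 * 44100 / 32
      = 88200 / 32
      = 2756.25 Hz

2756.25 Hz


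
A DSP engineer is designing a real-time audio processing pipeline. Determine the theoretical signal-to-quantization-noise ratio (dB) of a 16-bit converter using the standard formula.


Theoretical SNR for a full-scale sinusoid:
SNR = 6.02 * N + 1.76
    = 6.02 * 16 + 1.76
    = 96.32 + 1.76
    = 98.08 dB

98.08 dB


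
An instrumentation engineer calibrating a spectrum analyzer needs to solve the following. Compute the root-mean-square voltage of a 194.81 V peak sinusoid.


RMS voltage for a sinusoidal waveform:
V_rms = V_peak / sqrt(2)
      = 194.81 / 1.414214
      = 137.751 V

137.751 V


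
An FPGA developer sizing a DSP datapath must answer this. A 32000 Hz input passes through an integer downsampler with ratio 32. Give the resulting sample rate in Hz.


Decimation reduces the sample rate:
fs_out = fs_in / M
       = 32000 / 32
       = 1000.0 Hz

1000.0 Hz


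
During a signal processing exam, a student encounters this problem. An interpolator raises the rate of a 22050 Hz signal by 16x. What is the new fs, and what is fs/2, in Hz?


Step 1 — output sample rate after interpolation by L:
fs_out = L * fs_in = 16 * 22050 = 352800 Hz

Step 2 — Nyquist frequency of the output stream:
f_Nyq = fs_out / 2 = 352800 / 2 = 176400.0 Hz

fs_out = 352800 Hz; f_Nyquist = 176400.0 Hz


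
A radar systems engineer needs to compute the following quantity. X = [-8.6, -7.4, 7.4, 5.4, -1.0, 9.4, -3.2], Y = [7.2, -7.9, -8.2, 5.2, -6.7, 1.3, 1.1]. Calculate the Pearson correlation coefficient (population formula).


Pearson correlation coefficient (population):
r = cov(X,Y) / (std(X) * std(Y))
Mean X = 0.2857, Mean Y = -1.1429
Cov(X,Y) = -2.624898
Std(X) = 6.672637, Std(Y) = 5.942308
r = -0.0662

-0.0662


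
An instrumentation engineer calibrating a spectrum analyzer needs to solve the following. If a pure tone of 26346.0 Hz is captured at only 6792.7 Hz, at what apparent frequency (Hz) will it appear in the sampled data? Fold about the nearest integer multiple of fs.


Compute the nearest integer multiple of fs to the signal:
n = round(26346.0 / 6792.7) = 4
f_alias = |26346.0 - 4 * 6792.7|
        = |26346.0 - 27170.8|
        = 824.8 Hz

824.8


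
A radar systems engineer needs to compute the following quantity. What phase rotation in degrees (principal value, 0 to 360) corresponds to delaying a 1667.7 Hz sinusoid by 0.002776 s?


Phase shift from frequency and time delay:
phi = 360 * f * t_delay
    = 360 * 1667.7 * 0.002776
    = 1666.63 degrees
    mod 360 = 226.63 degrees

226.63 degrees


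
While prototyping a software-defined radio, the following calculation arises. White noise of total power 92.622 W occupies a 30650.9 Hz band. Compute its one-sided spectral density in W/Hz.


Power spectral density:
PSD = P / BW
    = 92.622 / 30650.9
    = 0.00302184 W/Hz

0.00302184 W/Hz


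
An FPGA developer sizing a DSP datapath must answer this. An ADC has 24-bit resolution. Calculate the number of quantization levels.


Number of quantization levels = 2^N
= 2^24
= 16777216

16777216


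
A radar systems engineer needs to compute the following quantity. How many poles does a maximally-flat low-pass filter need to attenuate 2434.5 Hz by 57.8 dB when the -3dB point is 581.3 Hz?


Butterworth filter order formula:
n = log10(10^(A/10) - 1) / (2 * log10(f_stop/f_pass))
10^(57.8/10) - 1 = 602558.5861
f_stop/f_pass = 2434.5 / 581.3 = 4.188
n = 4.6462 -> ceil = 5

5


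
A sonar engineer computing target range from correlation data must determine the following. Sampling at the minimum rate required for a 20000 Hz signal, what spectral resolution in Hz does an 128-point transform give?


Step 1 — Nyquist sampling rate:
fs = 2 * fmax = 2 * 20000 = 40000 Hz

Step 2 — DFT bin spacing:
df = fs / N = 40000 / 128 = 312.5 Hz

312.5 Hz


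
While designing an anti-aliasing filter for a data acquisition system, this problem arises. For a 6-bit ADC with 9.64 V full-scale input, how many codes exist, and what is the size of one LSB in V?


Step 1 — number of quantization levels:
L = 2^N = 2^6 = 64

Step 2 — LSB step size:
delta = Vfs / L
      = 9.64 / 64
      = 0.150625 V

Levels = 64; step size = 0.150625 V


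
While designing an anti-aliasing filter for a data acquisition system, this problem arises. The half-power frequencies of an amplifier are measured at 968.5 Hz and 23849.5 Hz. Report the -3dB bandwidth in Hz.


Bandwidth is the difference of -3dB frequencies:
BW = f_high - f_low
   = 23849.5 - 968.5
   = 22881.0 Hz

22881.0 Hz


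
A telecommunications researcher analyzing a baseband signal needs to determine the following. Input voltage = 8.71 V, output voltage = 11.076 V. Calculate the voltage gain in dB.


Voltage gain in dB:
G = 20 * log10(Vout / Vin)
  = 20 * log10(11.076 / 8.71)
  = 20 * log10(1.271642)
  = 20 * 0.104365
  = 2.09 dB

2.09 dB


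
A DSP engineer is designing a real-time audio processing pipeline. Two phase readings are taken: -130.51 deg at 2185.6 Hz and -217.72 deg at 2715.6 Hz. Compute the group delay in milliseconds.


Group delay from phase difference:
tau = -d(phi)/d(omega)
d(phi) = -87.21 deg = -1.522102 rad
d(omega) = 2*pi*(2715.6 - 2185.6) = 3330.0882 rad/s
tau = -(-1.522102) / 3330.0882
    = 0.4571 ms

0.4571 ms


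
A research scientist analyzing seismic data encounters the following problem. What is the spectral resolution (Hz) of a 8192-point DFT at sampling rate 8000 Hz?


DFT frequency resolution:
df = fs / N
   = 8000 / 8192
   = 0.9766 Hz

0.9766 Hz


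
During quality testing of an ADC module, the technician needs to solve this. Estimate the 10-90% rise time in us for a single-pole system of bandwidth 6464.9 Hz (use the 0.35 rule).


Rise time from bandwidth relationship:
tr = 0.35 / BW
   = 0.35 / 6464.9
   = 5.413850176e-05 s
   = 54.1385 us

54.1385 us


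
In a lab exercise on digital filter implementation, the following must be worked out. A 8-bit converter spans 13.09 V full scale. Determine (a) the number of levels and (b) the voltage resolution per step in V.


Step 1 — number of quantization levels:
L = 2^N = 2^8 = 256

Step 2 — LSB step size:
delta = Vfs / L
      = 13.09 / 256
      = 0.05113281 V

Levels = 256; step size = 0.05113281 V


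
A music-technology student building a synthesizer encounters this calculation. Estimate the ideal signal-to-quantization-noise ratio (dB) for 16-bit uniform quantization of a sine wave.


Theoretical SNR for a full-scale sinusoid:
SNR = 6.02 * N + 1.76
    = 6.02 * 16 + 1.76
    = 96.32 + 1.76
    = 98.08 dB

98.08 dB


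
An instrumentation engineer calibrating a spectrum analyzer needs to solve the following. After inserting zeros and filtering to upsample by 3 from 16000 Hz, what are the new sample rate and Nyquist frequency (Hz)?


Step 1 — output sample rate after interpolation by L:
fs_out = L * fs_in = 3 * 16000 = 48000 Hz

Step 2 — Nyquist frequency of the output stream:
f_Nyq = fs_out / 2 = 48000 / 2 = 24000.0 Hz

fs_out = 48000 Hz; f_Nyquist = 24000.0 Hz


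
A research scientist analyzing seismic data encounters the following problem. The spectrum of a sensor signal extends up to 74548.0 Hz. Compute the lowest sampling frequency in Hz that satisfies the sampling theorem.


The Nyquist rate is twice the maximum frequency component.
fs_min = 2 * fmax
      = 2 * 74548.0
      = 149096.0 Hz

149096.0


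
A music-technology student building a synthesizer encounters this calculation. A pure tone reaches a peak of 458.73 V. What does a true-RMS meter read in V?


RMS voltage for a sinusoidal waveform:
V_rms = V_peak / sqrt(2)
      = 458.73 / 1.414214
      = 324.371 V

324.371 V


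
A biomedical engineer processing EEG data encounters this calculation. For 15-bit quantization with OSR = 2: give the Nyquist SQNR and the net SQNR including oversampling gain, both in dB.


Step 1 — baseline SQNR at Nyquist:
SQNR_base = 6.02*N + 1.76
          = 6.02*15 + 1.76
          = 92.06 dB

Step 2 — oversampling processing gain:
G = 10*log10(OSR) = 10*log10(2) = 3.01 dB

Step 3 — total:
SQNR_total = 92.06 + 3.01 = 95.07 dB

Base SQNR = 92.06 dB; oversampled SQNR = 95.07 dB


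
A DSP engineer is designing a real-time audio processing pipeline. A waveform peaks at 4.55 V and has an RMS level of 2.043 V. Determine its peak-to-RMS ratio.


Crest factor is the ratio of peak to RMS:
CF = V_peak / V_rms
   = 4.55 / 2.043
   = 2.2271

2.2271


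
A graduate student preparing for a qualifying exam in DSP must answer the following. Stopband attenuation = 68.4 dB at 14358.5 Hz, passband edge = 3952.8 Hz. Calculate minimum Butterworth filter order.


Butterworth filter order formula:
n = log10(10^(A/10) - 1) / (2 * log10(f_stop/f_pass))
10^(68.4/10) - 1 = 6918308.7092
f_stop/f_pass = 14358.5 / 3952.8 = 3.6325
n = 6.1049 -> ceil = 7

7


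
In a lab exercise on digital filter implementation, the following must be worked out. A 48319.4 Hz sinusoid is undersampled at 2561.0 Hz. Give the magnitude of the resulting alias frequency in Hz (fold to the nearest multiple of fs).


Compute the nearest integer multiple of fs to the signal:
n = round(48319.4 / 2561.0) = 19
f_alias = |48319.4 - 19 * 2561.0|
        = |48319.4 - 48659.0|
        = 339.6 Hz

339.6


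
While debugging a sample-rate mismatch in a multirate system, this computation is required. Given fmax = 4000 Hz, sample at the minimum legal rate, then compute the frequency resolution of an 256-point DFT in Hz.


Step 1 — Nyquist sampling rate:
fs = 2 * fmax = 2 * 4000 = 8000 Hz

Step 2 — DFT bin spacing:
df = fs / N = 8000 / 256 = 31.25 Hz

31.25 Hz


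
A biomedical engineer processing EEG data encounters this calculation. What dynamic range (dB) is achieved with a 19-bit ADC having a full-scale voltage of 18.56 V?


Dynamic range from full-scale to LSB:
V_min = V_max / 2^bits = 18.56 / 2^19
DR = 20 * log10(V_max / V_min)
   = 20 * log10(2^19)
   = 20 * 19 * log10(2)
   = 114.39 dB

114.39 dB


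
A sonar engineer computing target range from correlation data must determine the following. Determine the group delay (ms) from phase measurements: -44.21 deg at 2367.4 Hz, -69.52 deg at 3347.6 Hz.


Group delay from phase difference:
tau = -d(phi)/d(omega)
d(phi) = -25.31 deg = -0.441743 rad
d(omega) = 2*pi*(3347.6 - 2367.4) = 6158.7782 rad/s
tau = -(-0.441743) / 6158.7782
    = 0.0717 ms

0.0717 ms


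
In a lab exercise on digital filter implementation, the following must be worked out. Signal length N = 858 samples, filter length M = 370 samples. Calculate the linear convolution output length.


Linear convolution output length:
L = N + M - 1
  = 858 + 370 - 1
  = 1227 samples

1227


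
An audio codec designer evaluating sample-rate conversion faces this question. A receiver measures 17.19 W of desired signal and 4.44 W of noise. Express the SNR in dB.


SNR in decibels:
SNR = 10 * log10(Ps / Pn)
    = 10 * log10(17.19 / 4.44)
    = 10 * log10(3.8716)
    = 10 * 0.5879
    = 5.88 dB

5.88 dB


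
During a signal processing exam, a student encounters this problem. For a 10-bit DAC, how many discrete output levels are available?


Number of quantization levels = 2^N
= 2^10
= 1024

1024


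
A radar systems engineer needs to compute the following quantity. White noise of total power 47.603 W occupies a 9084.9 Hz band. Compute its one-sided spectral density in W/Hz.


Power spectral density:
PSD = P / BW
    = 47.603 / 9084.9
    = 0.00523979 W/Hz

0.00523979 W/Hz


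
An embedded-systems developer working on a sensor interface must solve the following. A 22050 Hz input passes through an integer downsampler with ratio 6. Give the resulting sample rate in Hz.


Decimation reduces the sample rate:
fs_out = fs_in / M
       = 22050 / 6
       = 3675.0 Hz

3675.0 Hz


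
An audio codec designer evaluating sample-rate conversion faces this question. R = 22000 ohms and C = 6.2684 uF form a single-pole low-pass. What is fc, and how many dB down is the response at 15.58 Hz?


Step 1 — cutoff frequency:
fc = 1 / (2*pi*R*C)
C = 6.2684 uF = 6.2684e-06 F
fc = 1 / (2*pi*22000*6.2684e-06)
   = 1.15409 Hz

Step 2 — magnitude at f = 15.58 Hz:
|H(f)| = 1 / sqrt(1 + (f/fc)^2)
f/fc = 15.58 / 1.15409 = 13.499814
|H| = 1 / sqrt(1 + 182.244978) = 0.0738727
|H|_dB = 20*log10(0.0738727) = -22.63 dB

fc = 1.15409 Hz; |H(15.58 Hz)| = -22.63 dB
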